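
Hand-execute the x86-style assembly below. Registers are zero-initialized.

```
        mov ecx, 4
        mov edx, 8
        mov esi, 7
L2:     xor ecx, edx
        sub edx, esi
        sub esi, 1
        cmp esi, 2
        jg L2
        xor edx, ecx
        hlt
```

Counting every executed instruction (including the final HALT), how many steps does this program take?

ecx=4
edx=8
esi=7
ecx=4^8=12
edx=8-7=1
esi=7-1=6
cmp esi, 2  (cmp 6,2)
jg L2: taken
ecx=12^1=13
edx=1-6=-5
esi=6-1=5
cmp esi, 2  (cmp 5,2)
jg L2: taken
ecx=13^(-5)=-10
edx=(-5)-5=-10
esi=5-1=4
cmp esi, 2  (cmp 4,2)
jg L2: taken
ecx=(-10)^(-10)=0
edx=(-10)-4=-14
esi=4-1=3
cmp esi, 2  (cmp 3,2)
jg L2: taken
ecx=0^(-14)=-14
edx=(-14)-3=-17
esi=3-1=2
cmp esi, 2  (cmp 2,2)
jg L2: not taken
edx=(-17)^(-14)=29
halt.
Total executed instructions: 30.

30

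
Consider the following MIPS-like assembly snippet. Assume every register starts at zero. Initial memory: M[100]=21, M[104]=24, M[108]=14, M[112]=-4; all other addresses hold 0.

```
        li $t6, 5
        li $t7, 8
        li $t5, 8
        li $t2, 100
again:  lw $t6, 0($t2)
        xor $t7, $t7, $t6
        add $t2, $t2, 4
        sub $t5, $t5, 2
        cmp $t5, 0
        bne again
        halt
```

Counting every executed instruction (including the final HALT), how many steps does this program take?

$t6=5
$t7=8
$t5=8
$t2=100
$t6=M[100]=21
$t7=8^21=29
$t2=100+4=104
$t5=8-2=6
cmp $t5, 0  (cmp 6,0)
bne again: taken
$t6=M[104]=24
$t7=29^24=5
$t2=104+4=108
$t5=6-2=4
cmp $t5, 0  (cmp 4,0)
bne again: taken
$t6=M[108]=14
$t7=5^14=11
$t2=108+4=112
$t5=4-2=2
cmp $t5, 0  (cmp 2,0)
bne again: taken
$t6=M[112]=-4
$t7=11^(-4)=-9
$t2=112+4=116
$t5=2-2=0
cmp $t5, 0  (cmp 0,0)
bne again: not taken
halt.
Total executed instructions: 29.

29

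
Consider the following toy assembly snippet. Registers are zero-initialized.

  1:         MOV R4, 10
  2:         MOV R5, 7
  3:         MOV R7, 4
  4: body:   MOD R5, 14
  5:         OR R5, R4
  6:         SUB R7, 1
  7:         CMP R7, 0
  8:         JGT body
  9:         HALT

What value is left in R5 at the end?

after MOV R4, 10: R4=10
after MOV R5, 7: R5=7
after MOV R7, 4: R7=4
after MOD R5, 14: R5=7%14=7
after OR R5, R4: R5=7|10=15
after SUB R7, 1: R7=4-1=3
CMP R7, 0  (cmp 3,0)
JGT body: taken
after MOD R5, 14: R5=15%14=1
after OR R5, R4: R5=1|10=11
after SUB R7, 1: R7=3-1=2
CMP R7, 0  (cmp 2,0)
JGT body: taken
after MOD R5, 14: R5=11%14=11
after OR R5, R4: R5=11|10=11
after SUB R7, 1: R7=2-1=1
CMP R7, 0  (cmp 1,0)
JGT body: taken
after MOD R5, 14: R5=11%14=11
after OR R5, R4: R5=11|10=11
after SUB R7, 1: R7=1-1=0
CMP R7, 0  (cmp 0,0)
JGT body: not taken
halt.

11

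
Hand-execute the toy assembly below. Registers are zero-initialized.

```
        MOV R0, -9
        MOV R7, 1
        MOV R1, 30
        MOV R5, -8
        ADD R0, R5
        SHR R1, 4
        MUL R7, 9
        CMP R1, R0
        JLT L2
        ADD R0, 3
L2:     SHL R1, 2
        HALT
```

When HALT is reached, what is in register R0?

-14

after MOV R0, -9: R0=-9
after MOV R7, 1: R7=1
after MOV R1, 30: R1=30
after MOV R5, -8: R5=-8
after ADD R0, R5: R0=(-9)+(-8)=-17
after SHR R1, 4: R1=30>>4=1
after MUL R7, 9: R7=1*9=9
CMP R1, R0  (cmp 1,-17)
JLT L2: not taken
after ADD R0, 3: R0=(-17)+3=-14
after SHL R1, 2: R1=1<<2=4
halt.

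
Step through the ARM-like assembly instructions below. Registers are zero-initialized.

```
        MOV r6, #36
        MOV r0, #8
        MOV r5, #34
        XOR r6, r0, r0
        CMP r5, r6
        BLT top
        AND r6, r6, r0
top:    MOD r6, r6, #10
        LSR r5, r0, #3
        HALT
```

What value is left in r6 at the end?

after MOV r6, #36: r6=36
after MOV r0, #8: r0=8
after MOV r5, #34: r5=34
after XOR r6, r0, r0: r6=8^8=0
CMP r5, r6  (cmp 34,0)
BLT top: not taken
after AND r6, r6, r0: r6=0&8=0
after MOD r6, r6, #10: r6=0%10=0
after LSR r5, r0, #3: r5=8>>3=1
halt.

0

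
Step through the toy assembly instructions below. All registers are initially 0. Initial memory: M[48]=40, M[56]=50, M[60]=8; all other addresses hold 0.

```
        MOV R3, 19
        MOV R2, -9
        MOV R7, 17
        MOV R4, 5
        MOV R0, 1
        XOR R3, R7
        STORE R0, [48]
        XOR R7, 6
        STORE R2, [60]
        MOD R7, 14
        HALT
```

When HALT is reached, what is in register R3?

2

R3=19
R2=-9
R7=17
R4=5
R0=1
R3=19^17=2
STORE R0, [48] → M[48]=1
R7=17^6=23
STORE R2, [60] → M[60]=-9
R7=23%14=9
halt.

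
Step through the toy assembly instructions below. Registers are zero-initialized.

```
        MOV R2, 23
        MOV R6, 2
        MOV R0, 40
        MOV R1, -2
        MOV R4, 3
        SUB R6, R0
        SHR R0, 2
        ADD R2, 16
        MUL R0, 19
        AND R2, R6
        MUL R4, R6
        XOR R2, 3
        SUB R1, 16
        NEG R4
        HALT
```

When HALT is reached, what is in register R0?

MOV R2, 23 → R2=23
MOV R6, 2 → R6=2
MOV R0, 40 → R0=40
MOV R1, -2 → R1=-2
MOV R4, 3 → R4=3
SUB R6, R0 → R6=2-40=-38
SHR R0, 2 → R0=40>>2=10
ADD R2, 16 → R2=23+16=39
MUL R0, 19 → R0=10*19=190
AND R2, R6 → R2=39&(-38)=2
MUL R4, R6 → R4=3*(-38)=-114
XOR R2, 3 → R2=2^3=1
SUB R1, 16 → R1=(-2)-16=-18
NEG R4 → R4=-(-114)=114
halt.

190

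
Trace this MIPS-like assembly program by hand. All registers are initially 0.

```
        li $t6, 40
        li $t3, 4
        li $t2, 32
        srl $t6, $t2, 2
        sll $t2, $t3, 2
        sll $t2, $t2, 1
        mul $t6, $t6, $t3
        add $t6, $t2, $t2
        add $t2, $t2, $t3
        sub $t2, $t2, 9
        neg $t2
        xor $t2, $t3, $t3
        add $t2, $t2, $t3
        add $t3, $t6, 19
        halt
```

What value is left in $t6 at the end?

$t6=40
$t3=4
$t2=32
$t6=32>>2=8
$t2=4<<2=16
$t2=16<<1=32
$t6=8*4=32
$t6=32+32=64
$t2=32+4=36
$t2=36-9=27
$t2=-(27)=-27
$t2=4^4=0
$t2=0+4=4
$t3=64+19=83
halt.

64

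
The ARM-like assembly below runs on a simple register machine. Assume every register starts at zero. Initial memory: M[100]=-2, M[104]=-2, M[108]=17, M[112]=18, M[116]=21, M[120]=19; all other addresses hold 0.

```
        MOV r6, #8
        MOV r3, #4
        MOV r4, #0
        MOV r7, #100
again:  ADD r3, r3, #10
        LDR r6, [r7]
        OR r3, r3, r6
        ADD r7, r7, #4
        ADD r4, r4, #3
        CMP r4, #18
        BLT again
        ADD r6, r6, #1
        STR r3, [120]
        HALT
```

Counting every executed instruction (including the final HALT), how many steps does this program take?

49

r6=8
r3=4
r4=0
r7=100
r3=4+10=14
r6=M[100]=-2
r3=14|(-2)=-2
r7=100+4=104
r4=0+3=3
CMP r4, #18  (cmp 3,18)
BLT again: taken
r3=(-2)+10=8
r6=M[104]=-2
r3=8|(-2)=-2
r7=104+4=108
r4=3+3=6
CMP r4, #18  (cmp 6,18)
BLT again: taken
r3=(-2)+10=8
r6=M[108]=17
r3=8|17=25
r7=108+4=112
r4=6+3=9
CMP r4, #18  (cmp 9,18)
BLT again: taken
r3=25+10=35
r6=M[112]=18
r3=35|18=51
r7=112+4=116
r4=9+3=12
CMP r4, #18  (cmp 12,18)
BLT again: taken
r3=51+10=61
r6=M[116]=21
r3=61|21=61
r7=116+4=120
r4=12+3=15
CMP r4, #18  (cmp 15,18)
BLT again: taken
r3=61+10=71
r6=M[120]=19
r3=71|19=87
r7=120+4=124
r4=15+3=18
CMP r4, #18  (cmp 18,18)
BLT again: not taken
r6=19+1=20
STR r3, [120] → M[120]=87
halt.
Total executed instructions: 49.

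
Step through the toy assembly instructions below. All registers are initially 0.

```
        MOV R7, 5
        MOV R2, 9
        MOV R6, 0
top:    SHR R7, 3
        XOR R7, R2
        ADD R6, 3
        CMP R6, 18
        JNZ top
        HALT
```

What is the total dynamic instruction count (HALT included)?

34

after MOV R7, 5: R7=5
after MOV R2, 9: R2=9
after MOV R6, 0: R6=0
after SHR R7, 3: R7=5>>3=0
after XOR R7, R2: R7=0^9=9
after ADD R6, 3: R6=0+3=3
CMP R6, 18  (cmp 3,18)
JNZ top: taken
after SHR R7, 3: R7=9>>3=1
after XOR R7, R2: R7=1^9=8
after ADD R6, 3: R6=3+3=6
CMP R6, 18  (cmp 6,18)
JNZ top: taken
after SHR R7, 3: R7=8>>3=1
after XOR R7, R2: R7=1^9=8
after ADD R6, 3: R6=6+3=9
CMP R6, 18  (cmp 9,18)
JNZ top: taken
after SHR R7, 3: R7=8>>3=1
after XOR R7, R2: R7=1^9=8
after ADD R6, 3: R6=9+3=12
CMP R6, 18  (cmp 12,18)
JNZ top: taken
after SHR R7, 3: R7=8>>3=1
after XOR R7, R2: R7=1^9=8
after ADD R6, 3: R6=12+3=15
CMP R6, 18  (cmp 15,18)
JNZ top: taken
after SHR R7, 3: R7=8>>3=1
after XOR R7, R2: R7=1^9=8
after ADD R6, 3: R6=15+3=18
CMP R6, 18  (cmp 18,18)
JNZ top: not taken
halt.
Total executed instructions: 34.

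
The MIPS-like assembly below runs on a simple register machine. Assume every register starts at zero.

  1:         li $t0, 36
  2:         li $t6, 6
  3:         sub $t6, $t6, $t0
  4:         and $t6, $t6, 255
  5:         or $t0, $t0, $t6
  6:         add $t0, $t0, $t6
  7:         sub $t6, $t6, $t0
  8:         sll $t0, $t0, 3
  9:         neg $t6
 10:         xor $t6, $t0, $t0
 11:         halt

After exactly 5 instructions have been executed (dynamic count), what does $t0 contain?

li $t0, 36 → $t0=36
li $t6, 6 → $t6=6
sub $t6, $t6, $t0 → $t6=6-36=-30
and $t6, $t6, 255 → $t6=(-30)&255=226
or $t0, $t0, $t6 → $t0=36|226=230
After step 5: $t0 = 230.

230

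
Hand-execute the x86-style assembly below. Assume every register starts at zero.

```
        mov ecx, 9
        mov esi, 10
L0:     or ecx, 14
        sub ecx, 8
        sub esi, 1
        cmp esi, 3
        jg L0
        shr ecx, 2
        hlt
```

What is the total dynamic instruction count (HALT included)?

39

after mov ecx, 9: ecx=9
after mov esi, 10: esi=10
after or ecx, 14: ecx=9|14=15
after sub ecx, 8: ecx=15-8=7
after sub esi, 1: esi=10-1=9
cmp esi, 3  (cmp 9,3)
jg L0: taken
after or ecx, 14: ecx=7|14=15
after sub ecx, 8: ecx=15-8=7
after sub esi, 1: esi=9-1=8
cmp esi, 3  (cmp 8,3)
jg L0: taken
after or ecx, 14: ecx=7|14=15
after sub ecx, 8: ecx=15-8=7
after sub esi, 1: esi=8-1=7
cmp esi, 3  (cmp 7,3)
jg L0: taken
after or ecx, 14: ecx=7|14=15
after sub ecx, 8: ecx=15-8=7
after sub esi, 1: esi=7-1=6
cmp esi, 3  (cmp 6,3)
jg L0: taken
after or ecx, 14: ecx=7|14=15
after sub ecx, 8: ecx=15-8=7
after sub esi, 1: esi=6-1=5
cmp esi, 3  (cmp 5,3)
jg L0: taken
after or ecx, 14: ecx=7|14=15
after sub ecx, 8: ecx=15-8=7
after sub esi, 1: esi=5-1=4
cmp esi, 3  (cmp 4,3)
jg L0: taken
after or ecx, 14: ecx=7|14=15
after sub ecx, 8: ecx=15-8=7
after sub esi, 1: esi=4-1=3
cmp esi, 3  (cmp 3,3)
jg L0: not taken
after shr ecx, 2: ecx=7>>2=1
halt.
Total executed instructions: 39.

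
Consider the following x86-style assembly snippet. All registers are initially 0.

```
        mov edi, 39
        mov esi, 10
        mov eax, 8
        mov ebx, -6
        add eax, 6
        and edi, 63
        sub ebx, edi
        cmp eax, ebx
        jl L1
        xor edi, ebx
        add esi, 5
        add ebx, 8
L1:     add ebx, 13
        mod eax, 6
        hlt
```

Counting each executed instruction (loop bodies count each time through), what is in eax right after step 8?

after mov edi, 39: edi=39
after mov esi, 10: esi=10
after mov eax, 8: eax=8
after mov ebx, -6: ebx=-6
after add eax, 6: eax=8+6=14
after and edi, 63: edi=39&63=39
after sub ebx, edi: ebx=(-6)-39=-45
cmp eax, ebx  (cmp 14,-45)
After step 8: eax = 14.

14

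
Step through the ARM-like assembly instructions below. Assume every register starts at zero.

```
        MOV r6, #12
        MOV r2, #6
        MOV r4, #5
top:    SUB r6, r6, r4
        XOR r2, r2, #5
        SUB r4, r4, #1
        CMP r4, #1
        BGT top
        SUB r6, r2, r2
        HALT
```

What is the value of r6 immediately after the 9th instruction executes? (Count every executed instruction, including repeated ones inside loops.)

MOV r6, #12 → r6=12
MOV r2, #6 → r2=6
MOV r4, #5 → r4=5
SUB r6, r6, r4 → r6=12-5=7
XOR r2, r2, #5 → r2=6^5=3
SUB r4, r4, #1 → r4=5-1=4
CMP r4, #1  (cmp 4,1)
BGT top: taken
SUB r6, r6, r4 → r6=7-4=3
After step 9: r6 = 3.

3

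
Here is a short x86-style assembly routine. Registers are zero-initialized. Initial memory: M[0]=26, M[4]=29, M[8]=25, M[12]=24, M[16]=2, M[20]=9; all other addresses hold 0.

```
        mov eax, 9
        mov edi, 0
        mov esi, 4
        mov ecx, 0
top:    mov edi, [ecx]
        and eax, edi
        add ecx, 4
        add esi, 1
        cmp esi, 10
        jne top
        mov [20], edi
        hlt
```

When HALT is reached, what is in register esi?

10

eax=9
edi=0
esi=4
ecx=0
edi=M[0]=26
eax=9&26=8
ecx=0+4=4
esi=4+1=5
cmp esi, 10  (cmp 5,10)
jne top: taken
edi=M[4]=29
eax=8&29=8
ecx=4+4=8
esi=5+1=6
cmp esi, 10  (cmp 6,10)
jne top: taken
edi=M[8]=25
eax=8&25=8
ecx=8+4=12
esi=6+1=7
cmp esi, 10  (cmp 7,10)
jne top: taken
edi=M[12]=24
eax=8&24=8
ecx=12+4=16
esi=7+1=8
cmp esi, 10  (cmp 8,10)
jne top: taken
edi=M[16]=2
eax=8&2=0
ecx=16+4=20
esi=8+1=9
cmp esi, 10  (cmp 9,10)
jne top: taken
edi=M[20]=9
eax=0&9=0
ecx=20+4=24
esi=9+1=10
cmp esi, 10  (cmp 10,10)
jne top: not taken
mov [20], edi → M[20]=9
halt.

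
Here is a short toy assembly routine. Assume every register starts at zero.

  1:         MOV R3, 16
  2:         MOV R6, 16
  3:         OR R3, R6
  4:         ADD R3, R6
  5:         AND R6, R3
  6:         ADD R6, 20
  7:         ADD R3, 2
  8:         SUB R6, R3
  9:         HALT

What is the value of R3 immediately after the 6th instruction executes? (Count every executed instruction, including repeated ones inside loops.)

R3=16
R6=16
R3=16|16=16
R3=16+16=32
R6=16&32=0
R6=0+20=20
After step 6: R3 = 32.

32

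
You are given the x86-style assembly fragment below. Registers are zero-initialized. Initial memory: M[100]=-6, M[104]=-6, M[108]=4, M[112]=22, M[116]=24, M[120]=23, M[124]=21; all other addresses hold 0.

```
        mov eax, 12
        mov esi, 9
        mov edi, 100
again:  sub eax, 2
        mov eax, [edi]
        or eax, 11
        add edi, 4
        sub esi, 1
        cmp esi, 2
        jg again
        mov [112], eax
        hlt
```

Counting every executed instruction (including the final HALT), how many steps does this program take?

after mov eax, 12: eax=12
after mov esi, 9: esi=9
after mov edi, 100: edi=100
after sub eax, 2: eax=12-2=10
after mov eax, [edi]: eax=M[100]=-6
after or eax, 11: eax=(-6)|11=-5
after add edi, 4: edi=100+4=104
after sub esi, 1: esi=9-1=8
cmp esi, 2  (cmp 8,2)
jg again: taken
after sub eax, 2: eax=(-5)-2=-7
after mov eax, [edi]: eax=M[104]=-6
after or eax, 11: eax=(-6)|11=-5
after add edi, 4: edi=104+4=108
after sub esi, 1: esi=8-1=7
cmp esi, 2  (cmp 7,2)
jg again: taken
after sub eax, 2: eax=(-5)-2=-7
after mov eax, [edi]: eax=M[108]=4
after or eax, 11: eax=4|11=15
after add edi, 4: edi=108+4=112
after sub esi, 1: esi=7-1=6
cmp esi, 2  (cmp 6,2)
jg again: taken
after sub eax, 2: eax=15-2=13
after mov eax, [edi]: eax=M[112]=22
after or eax, 11: eax=22|11=31
after add edi, 4: edi=112+4=116
after sub esi, 1: esi=6-1=5
cmp esi, 2  (cmp 5,2)
jg again: taken
after sub eax, 2: eax=31-2=29
after mov eax, [edi]: eax=M[116]=24
after or eax, 11: eax=24|11=27
after add edi, 4: edi=116+4=120
after sub esi, 1: esi=5-1=4
cmp esi, 2  (cmp 4,2)
jg again: taken
after sub eax, 2: eax=27-2=25
after mov eax, [edi]: eax=M[120]=23
after or eax, 11: eax=23|11=31
after add edi, 4: edi=120+4=124
after sub esi, 1: esi=4-1=3
cmp esi, 2  (cmp 3,2)
jg again: taken
after sub eax, 2: eax=31-2=29
after mov eax, [edi]: eax=M[124]=21
after or eax, 11: eax=21|11=31
after add edi, 4: edi=124+4=128
after sub esi, 1: esi=3-1=2
cmp esi, 2  (cmp 2,2)
jg again: not taken
mov [112], eax → M[112]=31
halt.
Total executed instructions: 54.

54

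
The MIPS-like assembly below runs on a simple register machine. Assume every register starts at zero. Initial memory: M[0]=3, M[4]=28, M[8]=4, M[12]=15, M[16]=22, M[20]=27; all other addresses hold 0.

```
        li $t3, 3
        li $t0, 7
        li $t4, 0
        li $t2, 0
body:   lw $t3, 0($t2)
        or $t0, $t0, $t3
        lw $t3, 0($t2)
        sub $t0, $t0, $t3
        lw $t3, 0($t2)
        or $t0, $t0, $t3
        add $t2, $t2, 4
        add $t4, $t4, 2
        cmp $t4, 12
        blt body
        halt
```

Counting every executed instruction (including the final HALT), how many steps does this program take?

li $t3, 3 → $t3=3
li $t0, 7 → $t0=7
li $t4, 0 → $t4=0
li $t2, 0 → $t2=0
lw $t3, 0($t2) → $t3=M[0]=3
or $t0, $t0, $t3 → $t0=7|3=7
lw $t3, 0($t2) → $t3=M[0]=3
sub $t0, $t0, $t3 → $t0=7-3=4
lw $t3, 0($t2) → $t3=M[0]=3
or $t0, $t0, $t3 → $t0=4|3=7
add $t2, $t2, 4 → $t2=0+4=4
add $t4, $t4, 2 → $t4=0+2=2
cmp $t4, 12  (cmp 2,12)
blt body: taken
lw $t3, 0($t2) → $t3=M[4]=28
or $t0, $t0, $t3 → $t0=7|28=31
lw $t3, 0($t2) → $t3=M[4]=28
sub $t0, $t0, $t3 → $t0=31-28=3
lw $t3, 0($t2) → $t3=M[4]=28
or $t0, $t0, $t3 → $t0=3|28=31
add $t2, $t2, 4 → $t2=4+4=8
add $t4, $t4, 2 → $t4=2+2=4
cmp $t4, 12  (cmp 4,12)
blt body: taken
lw $t3, 0($t2) → $t3=M[8]=4
or $t0, $t0, $t3 → $t0=31|4=31
lw $t3, 0($t2) → $t3=M[8]=4
sub $t0, $t0, $t3 → $t0=31-4=27
lw $t3, 0($t2) → $t3=M[8]=4
or $t0, $t0, $t3 → $t0=27|4=31
add $t2, $t2, 4 → $t2=8+4=12
add $t4, $t4, 2 → $t4=4+2=6
cmp $t4, 12  (cmp 6,12)
blt body: taken
lw $t3, 0($t2) → $t3=M[12]=15
or $t0, $t0, $t3 → $t0=31|15=31
lw $t3, 0($t2) → $t3=M[12]=15
sub $t0, $t0, $t3 → $t0=31-15=16
lw $t3, 0($t2) → $t3=M[12]=15
or $t0, $t0, $t3 → $t0=16|15=31
add $t2, $t2, 4 → $t2=12+4=16
add $t4, $t4, 2 → $t4=6+2=8
cmp $t4, 12  (cmp 8,12)
blt body: taken
lw $t3, 0($t2) → $t3=M[16]=22
or $t0, $t0, $t3 → $t0=31|22=31
lw $t3, 0($t2) → $t3=M[16]=22
sub $t0, $t0, $t3 → $t0=31-22=9
lw $t3, 0($t2) → $t3=M[16]=22
or $t0, $t0, $t3 → $t0=9|22=31
add $t2, $t2, 4 → $t2=16+4=20
add $t4, $t4, 2 → $t4=8+2=10
cmp $t4, 12  (cmp 10,12)
blt body: taken
lw $t3, 0($t2) → $t3=M[20]=27
or $t0, $t0, $t3 → $t0=31|27=31
lw $t3, 0($t2) → $t3=M[20]=27
sub $t0, $t0, $t3 → $t0=31-27=4
lw $t3, 0($t2) → $t3=M[20]=27
or $t0, $t0, $t3 → $t0=4|27=31
add $t2, $t2, 4 → $t2=20+4=24
add $t4, $t4, 2 → $t4=10+2=12
cmp $t4, 12  (cmp 12,12)
blt body: not taken
halt.
Total executed instructions: 65.

65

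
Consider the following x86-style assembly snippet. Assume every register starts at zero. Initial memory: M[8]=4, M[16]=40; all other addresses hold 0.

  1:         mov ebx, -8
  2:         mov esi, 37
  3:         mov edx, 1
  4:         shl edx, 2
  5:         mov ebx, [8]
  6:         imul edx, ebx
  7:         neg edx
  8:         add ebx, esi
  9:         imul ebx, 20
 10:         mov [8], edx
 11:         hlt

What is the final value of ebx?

after mov ebx, -8: ebx=-8
after mov esi, 37: esi=37
after mov edx, 1: edx=1
after shl edx, 2: edx=1<<2=4
after mov ebx, [8]: ebx=M[8]=4
after imul edx, ebx: edx=4*4=16
after neg edx: edx=-(16)=-16
after add ebx, esi: ebx=4+37=41
after imul ebx, 20: ebx=41*20=820
mov [8], edx → M[8]=-16
halt.

820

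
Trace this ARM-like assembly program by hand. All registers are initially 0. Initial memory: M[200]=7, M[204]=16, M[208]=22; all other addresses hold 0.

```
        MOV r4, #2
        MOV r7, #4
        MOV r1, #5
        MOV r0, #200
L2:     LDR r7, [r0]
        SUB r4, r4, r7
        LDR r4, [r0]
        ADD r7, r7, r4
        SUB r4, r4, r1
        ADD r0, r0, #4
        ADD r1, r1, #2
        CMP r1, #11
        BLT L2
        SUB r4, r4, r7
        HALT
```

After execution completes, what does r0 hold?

after MOV r4, #2: r4=2
after MOV r7, #4: r7=4
after MOV r1, #5: r1=5
after MOV r0, #200: r0=200
after LDR r7, [r0]: r7=M[200]=7
after SUB r4, r4, r7: r4=2-7=-5
after LDR r4, [r0]: r4=M[200]=7
after ADD r7, r7, r4: r7=7+7=14
after SUB r4, r4, r1: r4=7-5=2
after ADD r0, r0, #4: r0=200+4=204
after ADD r1, r1, #2: r1=5+2=7
CMP r1, #11  (cmp 7,11)
BLT L2: taken
after LDR r7, [r0]: r7=M[204]=16
after SUB r4, r4, r7: r4=2-16=-14
after LDR r4, [r0]: r4=M[204]=16
after ADD r7, r7, r4: r7=16+16=32
after SUB r4, r4, r1: r4=16-7=9
after ADD r0, r0, #4: r0=204+4=208
after ADD r1, r1, #2: r1=7+2=9
CMP r1, #11  (cmp 9,11)
BLT L2: taken
after LDR r7, [r0]: r7=M[208]=22
after SUB r4, r4, r7: r4=9-22=-13
after LDR r4, [r0]: r4=M[208]=22
after ADD r7, r7, r4: r7=22+22=44
after SUB r4, r4, r1: r4=22-9=13
after ADD r0, r0, #4: r0=208+4=212
after ADD r1, r1, #2: r1=9+2=11
CMP r1, #11  (cmp 11,11)
BLT L2: not taken
after SUB r4, r4, r7: r4=13-44=-31
halt.

212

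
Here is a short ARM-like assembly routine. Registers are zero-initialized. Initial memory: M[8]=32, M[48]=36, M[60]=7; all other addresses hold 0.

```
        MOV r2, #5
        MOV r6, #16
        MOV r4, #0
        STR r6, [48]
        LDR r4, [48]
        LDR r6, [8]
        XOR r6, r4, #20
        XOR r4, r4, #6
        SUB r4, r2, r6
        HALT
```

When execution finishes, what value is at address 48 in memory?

r2=5
r6=16
r4=0
STR r6, [48] → M[48]=16
r4=M[48]=16
r6=M[8]=32
r6=16^20=4
r4=16^6=22
r4=5-4=1
halt.

16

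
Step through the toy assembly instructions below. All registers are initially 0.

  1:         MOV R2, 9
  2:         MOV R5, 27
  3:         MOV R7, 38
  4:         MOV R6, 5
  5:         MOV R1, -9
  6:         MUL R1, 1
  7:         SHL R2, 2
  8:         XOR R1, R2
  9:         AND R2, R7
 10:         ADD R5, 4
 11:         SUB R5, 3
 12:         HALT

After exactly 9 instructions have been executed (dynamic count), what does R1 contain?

-45

after MOV R2, 9: R2=9
after MOV R5, 27: R5=27
after MOV R7, 38: R7=38
after MOV R6, 5: R6=5
after MOV R1, -9: R1=-9
after MUL R1, 1: R1=(-9)*1=-9
after SHL R2, 2: R2=9<<2=36
after XOR R1, R2: R1=(-9)^36=-45
after AND R2, R7: R2=36&38=36
After step 9: R1 = -45.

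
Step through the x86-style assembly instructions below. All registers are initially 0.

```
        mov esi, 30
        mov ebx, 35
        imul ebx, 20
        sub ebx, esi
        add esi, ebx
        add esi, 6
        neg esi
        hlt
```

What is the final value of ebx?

after mov esi, 30: esi=30
after mov ebx, 35: ebx=35
after imul ebx, 20: ebx=35*20=700
after sub ebx, esi: ebx=700-30=670
after add esi, ebx: esi=30+670=700
after add esi, 6: esi=700+6=706
after neg esi: esi=-(706)=-706
halt.

670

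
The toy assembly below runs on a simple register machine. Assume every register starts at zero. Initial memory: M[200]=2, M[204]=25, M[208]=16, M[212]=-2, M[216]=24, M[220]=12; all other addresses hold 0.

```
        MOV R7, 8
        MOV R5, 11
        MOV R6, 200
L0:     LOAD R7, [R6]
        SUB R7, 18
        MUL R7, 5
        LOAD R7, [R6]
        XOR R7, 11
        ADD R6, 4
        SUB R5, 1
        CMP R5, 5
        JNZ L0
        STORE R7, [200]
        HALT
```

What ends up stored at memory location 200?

7

MOV R7, 8 → R7=8
MOV R5, 11 → R5=11
MOV R6, 200 → R6=200
LOAD R7, [R6] → R7=M[200]=2
SUB R7, 18 → R7=2-18=-16
MUL R7, 5 → R7=(-16)*5=-80
LOAD R7, [R6] → R7=M[200]=2
XOR R7, 11 → R7=2^11=9
ADD R6, 4 → R6=200+4=204
SUB R5, 1 → R5=11-1=10
CMP R5, 5  (cmp 10,5)
JNZ L0: taken
LOAD R7, [R6] → R7=M[204]=25
SUB R7, 18 → R7=25-18=7
MUL R7, 5 → R7=7*5=35
LOAD R7, [R6] → R7=M[204]=25
XOR R7, 11 → R7=25^11=18
ADD R6, 4 → R6=204+4=208
SUB R5, 1 → R5=10-1=9
CMP R5, 5  (cmp 9,5)
JNZ L0: taken
LOAD R7, [R6] → R7=M[208]=16
SUB R7, 18 → R7=16-18=-2
MUL R7, 5 → R7=(-2)*5=-10
LOAD R7, [R6] → R7=M[208]=16
XOR R7, 11 → R7=16^11=27
ADD R6, 4 → R6=208+4=212
SUB R5, 1 → R5=9-1=8
CMP R5, 5  (cmp 8,5)
JNZ L0: taken
LOAD R7, [R6] → R7=M[212]=-2
SUB R7, 18 → R7=(-2)-18=-20
MUL R7, 5 → R7=(-20)*5=-100
LOAD R7, [R6] → R7=M[212]=-2
XOR R7, 11 → R7=(-2)^11=-11
ADD R6, 4 → R6=212+4=216
SUB R5, 1 → R5=8-1=7
CMP R5, 5  (cmp 7,5)
JNZ L0: taken
LOAD R7, [R6] → R7=M[216]=24
SUB R7, 18 → R7=24-18=6
MUL R7, 5 → R7=6*5=30
LOAD R7, [R6] → R7=M[216]=24
XOR R7, 11 → R7=24^11=19
ADD R6, 4 → R6=216+4=220
SUB R5, 1 → R5=7-1=6
CMP R5, 5  (cmp 6,5)
JNZ L0: taken
LOAD R7, [R6] → R7=M[220]=12
SUB R7, 18 → R7=12-18=-6
MUL R7, 5 → R7=(-6)*5=-30
LOAD R7, [R6] → R7=M[220]=12
XOR R7, 11 → R7=12^11=7
ADD R6, 4 → R6=220+4=224
SUB R5, 1 → R5=6-1=5
CMP R5, 5  (cmp 5,5)
JNZ L0: not taken
STORE R7, [200] → M[200]=7
halt.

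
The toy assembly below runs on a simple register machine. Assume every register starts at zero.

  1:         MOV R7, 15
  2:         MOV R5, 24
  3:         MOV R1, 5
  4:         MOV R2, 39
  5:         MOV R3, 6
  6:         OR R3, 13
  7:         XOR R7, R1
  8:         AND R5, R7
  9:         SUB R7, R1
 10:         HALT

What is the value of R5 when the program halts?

after MOV R7, 15: R7=15
after MOV R5, 24: R5=24
after MOV R1, 5: R1=5
after MOV R2, 39: R2=39
after MOV R3, 6: R3=6
after OR R3, 13: R3=6|13=15
after XOR R7, R1: R7=15^5=10
after AND R5, R7: R5=24&10=8
after SUB R7, R1: R7=10-5=5
halt.

8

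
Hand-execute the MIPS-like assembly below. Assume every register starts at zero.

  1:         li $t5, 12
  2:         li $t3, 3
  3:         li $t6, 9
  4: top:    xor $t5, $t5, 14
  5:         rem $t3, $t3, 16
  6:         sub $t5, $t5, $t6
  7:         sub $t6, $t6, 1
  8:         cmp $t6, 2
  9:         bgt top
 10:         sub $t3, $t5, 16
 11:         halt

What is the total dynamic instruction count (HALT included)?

47

li $t5, 12 → $t5=12
li $t3, 3 → $t3=3
li $t6, 9 → $t6=9
xor $t5, $t5, 14 → $t5=12^14=2
rem $t3, $t3, 16 → $t3=3%16=3
sub $t5, $t5, $t6 → $t5=2-9=-7
sub $t6, $t6, 1 → $t6=9-1=8
cmp $t6, 2  (cmp 8,2)
bgt top: taken
xor $t5, $t5, 14 → $t5=(-7)^14=-9
rem $t3, $t3, 16 → $t3=3%16=3
sub $t5, $t5, $t6 → $t5=(-9)-8=-17
sub $t6, $t6, 1 → $t6=8-1=7
cmp $t6, 2  (cmp 7,2)
bgt top: taken
xor $t5, $t5, 14 → $t5=(-17)^14=-31
rem $t3, $t3, 16 → $t3=3%16=3
sub $t5, $t5, $t6 → $t5=(-31)-7=-38
sub $t6, $t6, 1 → $t6=7-1=6
cmp $t6, 2  (cmp 6,2)
bgt top: taken
xor $t5, $t5, 14 → $t5=(-38)^14=-44
rem $t3, $t3, 16 → $t3=3%16=3
sub $t5, $t5, $t6 → $t5=(-44)-6=-50
sub $t6, $t6, 1 → $t6=6-1=5
cmp $t6, 2  (cmp 5,2)
bgt top: taken
xor $t5, $t5, 14 → $t5=(-50)^14=-64
rem $t3, $t3, 16 → $t3=3%16=3
sub $t5, $t5, $t6 → $t5=(-64)-5=-69
sub $t6, $t6, 1 → $t6=5-1=4
cmp $t6, 2  (cmp 4,2)
bgt top: taken
xor $t5, $t5, 14 → $t5=(-69)^14=-75
rem $t3, $t3, 16 → $t3=3%16=3
sub $t5, $t5, $t6 → $t5=(-75)-4=-79
sub $t6, $t6, 1 → $t6=4-1=3
cmp $t6, 2  (cmp 3,2)
bgt top: taken
xor $t5, $t5, 14 → $t5=(-79)^14=-65
rem $t3, $t3, 16 → $t3=3%16=3
sub $t5, $t5, $t6 → $t5=(-65)-3=-68
sub $t6, $t6, 1 → $t6=3-1=2
cmp $t6, 2  (cmp 2,2)
bgt top: not taken
sub $t3, $t5, 16 → $t3=(-68)-16=-84
halt.
Total executed instructions: 47.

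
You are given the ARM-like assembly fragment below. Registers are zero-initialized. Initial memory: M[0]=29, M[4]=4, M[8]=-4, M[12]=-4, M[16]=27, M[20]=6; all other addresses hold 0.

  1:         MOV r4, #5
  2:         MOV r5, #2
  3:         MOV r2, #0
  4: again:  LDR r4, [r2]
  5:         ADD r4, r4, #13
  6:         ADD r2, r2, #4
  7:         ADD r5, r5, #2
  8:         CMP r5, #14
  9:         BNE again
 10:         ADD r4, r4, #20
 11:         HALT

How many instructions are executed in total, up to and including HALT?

r4=5
r5=2
r2=0
r4=M[0]=29
r4=29+13=42
r2=0+4=4
r5=2+2=4
CMP r5, #14  (cmp 4,14)
BNE again: taken
r4=M[4]=4
r4=4+13=17
r2=4+4=8
r5=4+2=6
CMP r5, #14  (cmp 6,14)
BNE again: taken
r4=M[8]=-4
r4=(-4)+13=9
r2=8+4=12
r5=6+2=8
CMP r5, #14  (cmp 8,14)
BNE again: taken
r4=M[12]=-4
r4=(-4)+13=9
r2=12+4=16
r5=8+2=10
CMP r5, #14  (cmp 10,14)
BNE again: taken
r4=M[16]=27
r4=27+13=40
r2=16+4=20
r5=10+2=12
CMP r5, #14  (cmp 12,14)
BNE again: taken
r4=M[20]=6
r4=6+13=19
r2=20+4=24
r5=12+2=14
CMP r5, #14  (cmp 14,14)
BNE again: not taken
r4=19+20=39
halt.
Total executed instructions: 41.

41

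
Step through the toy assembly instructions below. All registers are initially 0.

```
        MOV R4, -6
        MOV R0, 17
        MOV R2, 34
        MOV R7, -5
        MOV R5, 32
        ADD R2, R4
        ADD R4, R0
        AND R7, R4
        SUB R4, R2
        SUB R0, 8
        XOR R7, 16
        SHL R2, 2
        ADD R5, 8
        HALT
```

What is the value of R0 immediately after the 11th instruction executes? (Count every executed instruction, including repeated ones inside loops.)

after MOV R4, -6: R4=-6
after MOV R0, 17: R0=17
after MOV R2, 34: R2=34
after MOV R7, -5: R7=-5
after MOV R5, 32: R5=32
after ADD R2, R4: R2=34+(-6)=28
after ADD R4, R0: R4=(-6)+17=11
after AND R7, R4: R7=(-5)&11=11
after SUB R4, R2: R4=11-28=-17
after SUB R0, 8: R0=17-8=9
after XOR R7, 16: R7=11^16=27
After step 11: R0 = 9.

9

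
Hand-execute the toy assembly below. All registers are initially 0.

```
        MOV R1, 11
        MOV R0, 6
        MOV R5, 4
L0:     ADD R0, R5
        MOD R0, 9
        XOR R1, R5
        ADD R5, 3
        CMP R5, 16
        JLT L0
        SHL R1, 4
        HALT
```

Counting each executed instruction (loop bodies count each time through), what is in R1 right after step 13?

R1=11
R0=6
R5=4
R0=6+4=10
R0=10%9=1
R1=11^4=15
R5=4+3=7
CMP R5, 16  (cmp 7,16)
JLT L0: taken
R0=1+7=8
R0=8%9=8
R1=15^7=8
R5=7+3=10
After step 13: R1 = 8.

8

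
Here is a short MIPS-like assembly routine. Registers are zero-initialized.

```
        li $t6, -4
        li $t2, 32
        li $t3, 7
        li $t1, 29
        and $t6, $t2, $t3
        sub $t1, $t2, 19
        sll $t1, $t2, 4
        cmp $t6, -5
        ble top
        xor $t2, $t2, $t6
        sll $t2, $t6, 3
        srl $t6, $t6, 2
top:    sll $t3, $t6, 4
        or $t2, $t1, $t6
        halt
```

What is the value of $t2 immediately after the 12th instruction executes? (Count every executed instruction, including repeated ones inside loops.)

after li $t6, -4: $t6=-4
after li $t2, 32: $t2=32
after li $t3, 7: $t3=7
after li $t1, 29: $t1=29
after and $t6, $t2, $t3: $t6=32&7=0
after sub $t1, $t2, 19: $t1=32-19=13
after sll $t1, $t2, 4: $t1=32<<4=512
cmp $t6, -5  (cmp 0,-5)
ble top: not taken
after xor $t2, $t2, $t6: $t2=32^0=32
after sll $t2, $t6, 3: $t2=0<<3=0
after srl $t6, $t6, 2: $t6=0>>2=0
After step 12: $t2 = 0.

0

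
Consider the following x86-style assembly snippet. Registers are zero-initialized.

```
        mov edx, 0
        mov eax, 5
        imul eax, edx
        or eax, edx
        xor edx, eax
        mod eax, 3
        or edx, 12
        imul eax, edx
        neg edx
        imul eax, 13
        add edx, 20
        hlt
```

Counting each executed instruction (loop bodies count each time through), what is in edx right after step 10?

-12

mov edx, 0 → edx=0
mov eax, 5 → eax=5
imul eax, edx → eax=5*0=0
or eax, edx → eax=0|0=0
xor edx, eax → edx=0^0=0
mod eax, 3 → eax=0%3=0
or edx, 12 → edx=0|12=12
imul eax, edx → eax=0*12=0
neg edx → edx=-(12)=-12
imul eax, 13 → eax=0*13=0
After step 10: edx = -12.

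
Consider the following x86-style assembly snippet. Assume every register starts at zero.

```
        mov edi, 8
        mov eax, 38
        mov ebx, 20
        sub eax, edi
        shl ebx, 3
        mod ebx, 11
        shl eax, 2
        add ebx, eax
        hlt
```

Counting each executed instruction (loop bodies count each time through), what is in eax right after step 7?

120

after mov edi, 8: edi=8
after mov eax, 38: eax=38
after mov ebx, 20: ebx=20
after sub eax, edi: eax=38-8=30
after shl ebx, 3: ebx=20<<3=160
after mod ebx, 11: ebx=160%11=6
after shl eax, 2: eax=30<<2=120
After step 7: eax = 120.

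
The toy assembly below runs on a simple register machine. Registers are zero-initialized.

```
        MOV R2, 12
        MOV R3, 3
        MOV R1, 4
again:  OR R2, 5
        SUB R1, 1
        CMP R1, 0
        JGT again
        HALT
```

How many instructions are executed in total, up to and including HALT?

MOV R2, 12 → R2=12
MOV R3, 3 → R3=3
MOV R1, 4 → R1=4
OR R2, 5 → R2=12|5=13
SUB R1, 1 → R1=4-1=3
CMP R1, 0  (cmp 3,0)
JGT again: taken
OR R2, 5 → R2=13|5=13
SUB R1, 1 → R1=3-1=2
CMP R1, 0  (cmp 2,0)
JGT again: taken
OR R2, 5 → R2=13|5=13
SUB R1, 1 → R1=2-1=1
CMP R1, 0  (cmp 1,0)
JGT again: taken
OR R2, 5 → R2=13|5=13
SUB R1, 1 → R1=1-1=0
CMP R1, 0  (cmp 0,0)
JGT again: not taken
halt.
Total executed instructions: 20.

20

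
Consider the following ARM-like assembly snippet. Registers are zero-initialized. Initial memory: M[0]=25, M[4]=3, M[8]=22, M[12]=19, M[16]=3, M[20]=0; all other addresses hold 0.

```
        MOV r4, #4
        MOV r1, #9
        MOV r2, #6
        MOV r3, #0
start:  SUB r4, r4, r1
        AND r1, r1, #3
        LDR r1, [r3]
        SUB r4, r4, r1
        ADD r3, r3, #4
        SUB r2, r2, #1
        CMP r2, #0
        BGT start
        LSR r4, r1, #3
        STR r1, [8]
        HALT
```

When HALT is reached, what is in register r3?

24

r4=4
r1=9
r2=6
r3=0
r4=4-9=-5
r1=9&3=1
r1=M[0]=25
r4=(-5)-25=-30
r3=0+4=4
r2=6-1=5
CMP r2, #0  (cmp 5,0)
BGT start: taken
r4=(-30)-25=-55
r1=25&3=1
r1=M[4]=3
r4=(-55)-3=-58
r3=4+4=8
r2=5-1=4
CMP r2, #0  (cmp 4,0)
BGT start: taken
r4=(-58)-3=-61
r1=3&3=3
r1=M[8]=22
r4=(-61)-22=-83
r3=8+4=12
r2=4-1=3
CMP r2, #0  (cmp 3,0)
BGT start: taken
r4=(-83)-22=-105
r1=22&3=2
r1=M[12]=19
r4=(-105)-19=-124
r3=12+4=16
r2=3-1=2
CMP r2, #0  (cmp 2,0)
BGT start: taken
r4=(-124)-19=-143
r1=19&3=3
r1=M[16]=3
r4=(-143)-3=-146
r3=16+4=20
r2=2-1=1
CMP r2, #0  (cmp 1,0)
BGT start: taken
r4=(-146)-3=-149
r1=3&3=3
r1=M[20]=0
r4=(-149)-0=-149
r3=20+4=24
r2=1-1=0
CMP r2, #0  (cmp 0,0)
BGT start: not taken
r4=0>>3=0
STR r1, [8] → M[8]=0
halt.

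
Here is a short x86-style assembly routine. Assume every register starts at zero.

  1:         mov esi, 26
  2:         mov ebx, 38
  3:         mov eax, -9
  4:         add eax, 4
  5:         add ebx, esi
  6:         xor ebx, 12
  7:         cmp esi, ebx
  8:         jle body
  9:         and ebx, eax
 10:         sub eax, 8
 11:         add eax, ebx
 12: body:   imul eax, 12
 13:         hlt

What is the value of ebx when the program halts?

76

after mov esi, 26: esi=26
after mov ebx, 38: ebx=38
after mov eax, -9: eax=-9
after add eax, 4: eax=(-9)+4=-5
after add ebx, esi: ebx=38+26=64
after xor ebx, 12: ebx=64^12=76
cmp esi, ebx  (cmp 26,76)
jle body: taken
after imul eax, 12: eax=(-5)*12=-60
halt.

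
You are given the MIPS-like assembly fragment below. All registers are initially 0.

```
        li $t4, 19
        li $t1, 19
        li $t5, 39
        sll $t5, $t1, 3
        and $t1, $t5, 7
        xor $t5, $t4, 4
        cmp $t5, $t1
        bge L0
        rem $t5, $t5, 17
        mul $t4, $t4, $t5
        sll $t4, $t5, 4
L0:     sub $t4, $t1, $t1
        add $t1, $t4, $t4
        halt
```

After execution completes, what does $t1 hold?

li $t4, 19 → $t4=19
li $t1, 19 → $t1=19
li $t5, 39 → $t5=39
sll $t5, $t1, 3 → $t5=19<<3=152
and $t1, $t5, 7 → $t1=152&7=0
xor $t5, $t4, 4 → $t5=19^4=23
cmp $t5, $t1  (cmp 23,0)
bge L0: taken
sub $t4, $t1, $t1 → $t4=0-0=0
add $t1, $t4, $t4 → $t1=0+0=0
halt.

0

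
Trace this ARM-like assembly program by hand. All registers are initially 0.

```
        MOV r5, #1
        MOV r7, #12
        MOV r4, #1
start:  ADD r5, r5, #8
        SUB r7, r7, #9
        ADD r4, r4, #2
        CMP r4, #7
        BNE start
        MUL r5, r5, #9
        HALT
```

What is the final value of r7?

-15

r5=1
r7=12
r4=1
r5=1+8=9
r7=12-9=3
r4=1+2=3
CMP r4, #7  (cmp 3,7)
BNE start: taken
r5=9+8=17
r7=3-9=-6
r4=3+2=5
CMP r4, #7  (cmp 5,7)
BNE start: taken
r5=17+8=25
r7=(-6)-9=-15
r4=5+2=7
CMP r4, #7  (cmp 7,7)
BNE start: not taken
r5=25*9=225
halt.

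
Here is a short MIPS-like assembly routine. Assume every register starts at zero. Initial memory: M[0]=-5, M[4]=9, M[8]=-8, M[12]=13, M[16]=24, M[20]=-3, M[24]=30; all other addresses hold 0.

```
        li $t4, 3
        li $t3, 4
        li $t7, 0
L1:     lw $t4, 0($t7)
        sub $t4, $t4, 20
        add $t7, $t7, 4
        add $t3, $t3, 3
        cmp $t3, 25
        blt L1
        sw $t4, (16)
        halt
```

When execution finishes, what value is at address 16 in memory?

10

after li $t4, 3: $t4=3
after li $t3, 4: $t3=4
after li $t7, 0: $t7=0
after lw $t4, 0($t7): $t4=M[0]=-5
after sub $t4, $t4, 20: $t4=(-5)-20=-25
after add $t7, $t7, 4: $t7=0+4=4
after add $t3, $t3, 3: $t3=4+3=7
cmp $t3, 25  (cmp 7,25)
blt L1: taken
after lw $t4, 0($t7): $t4=M[4]=9
after sub $t4, $t4, 20: $t4=9-20=-11
after add $t7, $t7, 4: $t7=4+4=8
after add $t3, $t3, 3: $t3=7+3=10
cmp $t3, 25  (cmp 10,25)
blt L1: taken
after lw $t4, 0($t7): $t4=M[8]=-8
after sub $t4, $t4, 20: $t4=(-8)-20=-28
after add $t7, $t7, 4: $t7=8+4=12
after add $t3, $t3, 3: $t3=10+3=13
cmp $t3, 25  (cmp 13,25)
blt L1: taken
after lw $t4, 0($t7): $t4=M[12]=13
after sub $t4, $t4, 20: $t4=13-20=-7
after add $t7, $t7, 4: $t7=12+4=16
after add $t3, $t3, 3: $t3=13+3=16
cmp $t3, 25  (cmp 16,25)
blt L1: taken
after lw $t4, 0($t7): $t4=M[16]=24
after sub $t4, $t4, 20: $t4=24-20=4
after add $t7, $t7, 4: $t7=16+4=20
after add $t3, $t3, 3: $t3=16+3=19
cmp $t3, 25  (cmp 19,25)
blt L1: taken
after lw $t4, 0($t7): $t4=M[20]=-3
after sub $t4, $t4, 20: $t4=(-3)-20=-23
after add $t7, $t7, 4: $t7=20+4=24
after add $t3, $t3, 3: $t3=19+3=22
cmp $t3, 25  (cmp 22,25)
blt L1: taken
after lw $t4, 0($t7): $t4=M[24]=30
after sub $t4, $t4, 20: $t4=30-20=10
after add $t7, $t7, 4: $t7=24+4=28
after add $t3, $t3, 3: $t3=22+3=25
cmp $t3, 25  (cmp 25,25)
blt L1: not taken
sw $t4, (16) → M[16]=10
halt.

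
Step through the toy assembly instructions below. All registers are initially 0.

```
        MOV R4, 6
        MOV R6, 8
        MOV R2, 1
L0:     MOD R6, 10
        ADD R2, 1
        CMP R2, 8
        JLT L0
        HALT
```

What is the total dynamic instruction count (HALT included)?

32

after MOV R4, 6: R4=6
after MOV R6, 8: R6=8
after MOV R2, 1: R2=1
after MOD R6, 10: R6=8%10=8
after ADD R2, 1: R2=1+1=2
CMP R2, 8  (cmp 2,8)
JLT L0: taken
after MOD R6, 10: R6=8%10=8
after ADD R2, 1: R2=2+1=3
CMP R2, 8  (cmp 3,8)
JLT L0: taken
after MOD R6, 10: R6=8%10=8
after ADD R2, 1: R2=3+1=4
CMP R2, 8  (cmp 4,8)
JLT L0: taken
after MOD R6, 10: R6=8%10=8
after ADD R2, 1: R2=4+1=5
CMP R2, 8  (cmp 5,8)
JLT L0: taken
after MOD R6, 10: R6=8%10=8
after ADD R2, 1: R2=5+1=6
CMP R2, 8  (cmp 6,8)
JLT L0: taken
after MOD R6, 10: R6=8%10=8
after ADD R2, 1: R2=6+1=7
CMP R2, 8  (cmp 7,8)
JLT L0: taken
after MOD R6, 10: R6=8%10=8
after ADD R2, 1: R2=7+1=8
CMP R2, 8  (cmp 8,8)
JLT L0: not taken
halt.
Total executed instructions: 32.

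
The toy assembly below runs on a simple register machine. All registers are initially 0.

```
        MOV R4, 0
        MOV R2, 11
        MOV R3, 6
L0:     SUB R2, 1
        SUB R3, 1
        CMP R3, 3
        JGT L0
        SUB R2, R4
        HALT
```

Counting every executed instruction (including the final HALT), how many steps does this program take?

R4=0
R2=11
R3=6
R2=11-1=10
R3=6-1=5
CMP R3, 3  (cmp 5,3)
JGT L0: taken
R2=10-1=9
R3=5-1=4
CMP R3, 3  (cmp 4,3)
JGT L0: taken
R2=9-1=8
R3=4-1=3
CMP R3, 3  (cmp 3,3)
JGT L0: not taken
R2=8-0=8
halt.
Total executed instructions: 17.

17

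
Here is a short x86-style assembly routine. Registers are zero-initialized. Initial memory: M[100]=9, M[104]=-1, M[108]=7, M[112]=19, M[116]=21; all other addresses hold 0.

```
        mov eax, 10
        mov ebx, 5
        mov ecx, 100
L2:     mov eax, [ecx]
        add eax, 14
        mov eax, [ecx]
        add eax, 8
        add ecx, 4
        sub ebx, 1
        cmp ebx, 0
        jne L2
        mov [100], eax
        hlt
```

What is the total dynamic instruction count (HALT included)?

eax=10
ebx=5
ecx=100
eax=M[100]=9
eax=9+14=23
eax=M[100]=9
eax=9+8=17
ecx=100+4=104
ebx=5-1=4
cmp ebx, 0  (cmp 4,0)
jne L2: taken
eax=M[104]=-1
eax=(-1)+14=13
eax=M[104]=-1
eax=(-1)+8=7
ecx=104+4=108
ebx=4-1=3
cmp ebx, 0  (cmp 3,0)
jne L2: taken
eax=M[108]=7
eax=7+14=21
eax=M[108]=7
eax=7+8=15
ecx=108+4=112
ebx=3-1=2
cmp ebx, 0  (cmp 2,0)
jne L2: taken
eax=M[112]=19
eax=19+14=33
eax=M[112]=19
eax=19+8=27
ecx=112+4=116
ebx=2-1=1
cmp ebx, 0  (cmp 1,0)
jne L2: taken
eax=M[116]=21
eax=21+14=35
eax=M[116]=21
eax=21+8=29
ecx=116+4=120
ebx=1-1=0
cmp ebx, 0  (cmp 0,0)
jne L2: not taken
mov [100], eax → M[100]=29
halt.
Total executed instructions: 45.

45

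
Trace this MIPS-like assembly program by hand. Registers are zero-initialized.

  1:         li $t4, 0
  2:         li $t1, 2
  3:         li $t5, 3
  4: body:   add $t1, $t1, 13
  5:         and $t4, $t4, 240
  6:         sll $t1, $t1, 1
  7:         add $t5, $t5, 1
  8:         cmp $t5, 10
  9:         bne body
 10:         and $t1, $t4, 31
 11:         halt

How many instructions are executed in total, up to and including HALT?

47

li $t4, 0 → $t4=0
li $t1, 2 → $t1=2
li $t5, 3 → $t5=3
add $t1, $t1, 13 → $t1=2+13=15
and $t4, $t4, 240 → $t4=0&240=0
sll $t1, $t1, 1 → $t1=15<<1=30
add $t5, $t5, 1 → $t5=3+1=4
cmp $t5, 10  (cmp 4,10)
bne body: taken
add $t1, $t1, 13 → $t1=30+13=43
and $t4, $t4, 240 → $t4=0&240=0
sll $t1, $t1, 1 → $t1=43<<1=86
add $t5, $t5, 1 → $t5=4+1=5
cmp $t5, 10  (cmp 5,10)
bne body: taken
add $t1, $t1, 13 → $t1=86+13=99
and $t4, $t4, 240 → $t4=0&240=0
sll $t1, $t1, 1 → $t1=99<<1=198
add $t5, $t5, 1 → $t5=5+1=6
cmp $t5, 10  (cmp 6,10)
bne body: taken
add $t1, $t1, 13 → $t1=198+13=211
and $t4, $t4, 240 → $t4=0&240=0
sll $t1, $t1, 1 → $t1=211<<1=422
add $t5, $t5, 1 → $t5=6+1=7
cmp $t5, 10  (cmp 7,10)
bne body: taken
add $t1, $t1, 13 → $t1=422+13=435
and $t4, $t4, 240 → $t4=0&240=0
sll $t1, $t1, 1 → $t1=435<<1=870
add $t5, $t5, 1 → $t5=7+1=8
cmp $t5, 10  (cmp 8,10)
bne body: taken
add $t1, $t1, 13 → $t1=870+13=883
and $t4, $t4, 240 → $t4=0&240=0
sll $t1, $t1, 1 → $t1=883<<1=1766
add $t5, $t5, 1 → $t5=8+1=9
cmp $t5, 10  (cmp 9,10)
bne body: taken
add $t1, $t1, 13 → $t1=1766+13=1779
and $t4, $t4, 240 → $t4=0&240=0
sll $t1, $t1, 1 → $t1=1779<<1=3558
add $t5, $t5, 1 → $t5=9+1=10
cmp $t5, 10  (cmp 10,10)
bne body: not taken
and $t1, $t4, 31 → $t1=0&31=0
halt.
Total executed instructions: 47.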